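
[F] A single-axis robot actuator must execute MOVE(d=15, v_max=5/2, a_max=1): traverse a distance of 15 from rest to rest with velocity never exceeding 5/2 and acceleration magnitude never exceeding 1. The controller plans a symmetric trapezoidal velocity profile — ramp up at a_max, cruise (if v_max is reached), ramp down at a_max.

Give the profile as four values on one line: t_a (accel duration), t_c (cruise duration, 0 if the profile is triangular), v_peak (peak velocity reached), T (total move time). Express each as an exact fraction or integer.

(v_max)²/a_max = (5/2)²/1 = 25/4
15 ≥ 25/4 ⇒ cruise phase
t_a = (5/2)/1 = 5/2; v_peak = 5/2
d_cruise = 15 − 25/4 = 35/4; t_c = (35/4)/(5/2) = 7/2
T = 2·5/2 + 7/2 = 17/2

t_a=5/2 t_c=7/2 v_peak=5/2 T=17/2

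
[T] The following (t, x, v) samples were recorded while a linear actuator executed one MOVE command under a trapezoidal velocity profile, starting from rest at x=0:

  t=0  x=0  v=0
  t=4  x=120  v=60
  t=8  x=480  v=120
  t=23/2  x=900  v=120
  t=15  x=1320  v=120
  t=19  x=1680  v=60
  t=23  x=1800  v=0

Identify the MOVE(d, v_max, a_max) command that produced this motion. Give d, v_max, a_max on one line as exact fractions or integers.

final state: t=23, x=1800, v=0 → d = 1800
a_max = (60−0)/(4−0) = 15
max v = 120 over t∈[8,15] → v_max = 120
check: 120·(8+7) = 1800 ✓

d=1800 v_max=120 a_max=15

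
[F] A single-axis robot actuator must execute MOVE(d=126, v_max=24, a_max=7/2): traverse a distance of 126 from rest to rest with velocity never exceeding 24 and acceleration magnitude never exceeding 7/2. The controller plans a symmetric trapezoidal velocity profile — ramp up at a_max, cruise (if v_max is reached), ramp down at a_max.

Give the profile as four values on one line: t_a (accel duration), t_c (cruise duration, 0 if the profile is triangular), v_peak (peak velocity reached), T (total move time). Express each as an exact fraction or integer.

vₘ²/aₘ = 24²/(7/2) = 1152/7
126 < 1152/7 so t_c = 0
v_peak = √(126·7/2) = √441 = 21
t_a = 21/(7/2) = 6; t_c = 0
T = 2·6 = 12

t_a=6 t_c=0 v_peak=21 T=12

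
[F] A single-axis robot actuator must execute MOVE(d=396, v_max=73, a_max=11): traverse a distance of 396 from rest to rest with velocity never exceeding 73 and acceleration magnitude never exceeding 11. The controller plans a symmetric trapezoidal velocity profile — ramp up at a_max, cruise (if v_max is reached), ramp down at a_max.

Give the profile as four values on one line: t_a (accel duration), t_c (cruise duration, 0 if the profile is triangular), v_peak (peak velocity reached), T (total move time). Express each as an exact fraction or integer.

v_max²/a_max = 73²/11 = 5329/11
396 < 5329/11 ⇒ no cruise
v_peak = √(396·11) = √4356 = 66
t_a = 66/11 = 6; t_c = 0
T = 2·6 = 12

t_a=6 t_c=0 v_peak=66 T=12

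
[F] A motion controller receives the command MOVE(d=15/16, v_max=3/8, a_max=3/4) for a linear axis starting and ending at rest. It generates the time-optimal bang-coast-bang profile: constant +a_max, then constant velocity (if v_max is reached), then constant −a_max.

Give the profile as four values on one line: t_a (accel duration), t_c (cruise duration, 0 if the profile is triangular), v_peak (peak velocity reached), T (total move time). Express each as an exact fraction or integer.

vₘ²/aₘ = (3/8)²/(3/4) = 3/16
15/16 ≥ 3/16 → trapezoidal
t_a = (3/8)/(3/4) = 1/2; v_peak = 3/8
d_cruise = 15/16 − 3/16 = 3/4; t_c = (3/4)/(3/8) = 2
T = 2·1/2 + 2 = 3

t_a=1/2 t_c=2 v_peak=3/8 T=3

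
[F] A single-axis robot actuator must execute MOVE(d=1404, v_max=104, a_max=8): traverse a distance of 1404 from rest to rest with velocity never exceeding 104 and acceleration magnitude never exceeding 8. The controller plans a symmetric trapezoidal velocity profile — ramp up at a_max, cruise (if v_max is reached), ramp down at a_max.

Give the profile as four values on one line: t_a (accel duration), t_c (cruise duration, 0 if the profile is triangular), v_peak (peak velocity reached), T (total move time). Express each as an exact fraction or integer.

vₘ²/aₘ = 104²/8 = 1352
1404 ≥ 1352 → trapezoidal
t_a = 104/8 = 13; v_peak = 104
d_cruise = 1404 − 1352 = 52; t_c = 52/104 = 1/2
T = 2·13 + 1/2 = 53/2

t_a=13 t_c=1/2 v_peak=104 T=53/2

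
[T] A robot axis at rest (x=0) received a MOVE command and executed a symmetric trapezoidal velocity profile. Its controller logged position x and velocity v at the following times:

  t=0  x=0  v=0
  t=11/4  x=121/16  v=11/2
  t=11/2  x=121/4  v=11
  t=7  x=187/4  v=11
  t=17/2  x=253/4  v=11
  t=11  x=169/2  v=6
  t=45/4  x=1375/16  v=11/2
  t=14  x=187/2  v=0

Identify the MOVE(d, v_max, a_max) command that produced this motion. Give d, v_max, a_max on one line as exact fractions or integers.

final state: t=14, x=187/2, v=0 → d = 187/2
a_max = (11/2−0)/(11/4−0) = 2
max v = 11 over t∈[11/2,17/2] → v_max = 11
check: 11·(11/2+3) = 187/2 ✓

d=187/2 v_max=11 a_max=2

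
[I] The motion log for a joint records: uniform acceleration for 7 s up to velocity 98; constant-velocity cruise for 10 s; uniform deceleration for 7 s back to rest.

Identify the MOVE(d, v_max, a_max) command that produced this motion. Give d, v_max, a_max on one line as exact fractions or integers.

a_max = 98/7 = 14
d_a = ½·98·7 = 343; d_c = 98·10 = 980
d = 2·343 + 980 = 1666
t_c = 10 > 0 ⇒ limit active, v_max = 98

d=1666 v_max=98 a_max=14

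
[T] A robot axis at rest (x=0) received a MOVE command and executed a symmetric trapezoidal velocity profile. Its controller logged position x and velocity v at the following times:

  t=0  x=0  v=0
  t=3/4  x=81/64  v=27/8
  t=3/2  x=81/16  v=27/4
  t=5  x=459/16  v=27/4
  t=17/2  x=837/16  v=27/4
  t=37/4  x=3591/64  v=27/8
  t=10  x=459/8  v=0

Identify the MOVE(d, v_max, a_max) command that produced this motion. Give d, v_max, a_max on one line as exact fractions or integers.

d=459/8 v_max=27/4 a_max=9/2

final state: t=10, x=459/8, v=0 → d = 459/8
a_max = (27/8−0)/(3/4−0) = 9/2
max v = 27/4 over t∈[3/2,17/2] → v_max = 27/4
check: 27/4·(3/2+7) = 459/8 ✓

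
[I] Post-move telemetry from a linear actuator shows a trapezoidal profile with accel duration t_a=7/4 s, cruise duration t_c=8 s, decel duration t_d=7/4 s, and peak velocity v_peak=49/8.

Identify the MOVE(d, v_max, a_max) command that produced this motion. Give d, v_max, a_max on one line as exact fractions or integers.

a_max = (49/8)/(7/4) = 7/2
d_a = ½·49/8·7/4 = 343/64; d_c = 49/8·8 = 49
d = 2·343/64 + 49 = 1911/32
t_c = 8 > 0 so v_max = 49/8

d=1911/32 v_max=49/8 a_max=7/2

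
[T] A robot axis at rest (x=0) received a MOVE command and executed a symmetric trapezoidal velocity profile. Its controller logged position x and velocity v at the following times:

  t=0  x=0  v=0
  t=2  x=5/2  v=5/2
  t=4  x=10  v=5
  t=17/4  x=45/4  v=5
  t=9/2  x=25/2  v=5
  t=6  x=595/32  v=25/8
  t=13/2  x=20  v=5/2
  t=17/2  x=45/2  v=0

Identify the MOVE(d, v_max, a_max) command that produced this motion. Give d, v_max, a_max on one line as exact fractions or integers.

final state: t=17/2, x=45/2, v=0 → d = 45/2
a_max = (5/2−0)/(2−0) = 5/4
max v = 5 over t∈[4,9/2] → v_max = 5
check: 5·(4+1/2) = 45/2 ✓

d=45/2 v_max=5 a_max=5/4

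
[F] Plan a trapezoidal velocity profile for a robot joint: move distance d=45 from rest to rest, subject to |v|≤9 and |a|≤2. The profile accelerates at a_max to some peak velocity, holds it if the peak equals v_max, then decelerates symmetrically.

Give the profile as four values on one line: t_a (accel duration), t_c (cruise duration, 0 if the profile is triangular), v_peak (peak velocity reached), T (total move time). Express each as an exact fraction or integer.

(v_max)²/a_max = 9²/2 = 81/2
45 ≥ 81/2 → trapezoidal
t_a = 9/2; v_peak = 9
d_cruise = 45 − 81/2 = 9/2; t_c = (9/2)/9 = 1/2
T = 2·9/2 + 1/2 = 19/2

t_a=9/2 t_c=1/2 v_peak=9 T=19/2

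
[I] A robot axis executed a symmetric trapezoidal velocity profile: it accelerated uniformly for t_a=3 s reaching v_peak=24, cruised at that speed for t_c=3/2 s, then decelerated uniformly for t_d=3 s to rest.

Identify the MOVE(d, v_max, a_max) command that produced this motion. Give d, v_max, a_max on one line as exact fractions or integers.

a_max = 24/3 = 8
d_a = ½·24·3 = 36; d_c = 24·3/2 = 36
d = 2·36 + 36 = 108
t_c = 3/2 > 0 so v_max = 24

d=108 v_max=24 a_max=8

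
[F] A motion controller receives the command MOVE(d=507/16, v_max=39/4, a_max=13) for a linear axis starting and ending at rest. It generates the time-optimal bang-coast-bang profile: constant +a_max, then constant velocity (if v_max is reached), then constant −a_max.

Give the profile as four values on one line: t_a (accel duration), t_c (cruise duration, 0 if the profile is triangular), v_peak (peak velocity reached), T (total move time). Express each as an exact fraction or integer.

v_max²/a_max = (39/4)²/13 = 117/16
507/16 ≥ 117/16 → trapezoidal
t_a = (39/4)/13 = 3/4; v_peak = 39/4
d_cruise = 507/16 − 117/16 = 195/8; t_c = (195/8)/(39/4) = 5/2
T = 2·3/4 + 5/2 = 4

t_a=3/4 t_c=5/2 v_peak=39/4 T=4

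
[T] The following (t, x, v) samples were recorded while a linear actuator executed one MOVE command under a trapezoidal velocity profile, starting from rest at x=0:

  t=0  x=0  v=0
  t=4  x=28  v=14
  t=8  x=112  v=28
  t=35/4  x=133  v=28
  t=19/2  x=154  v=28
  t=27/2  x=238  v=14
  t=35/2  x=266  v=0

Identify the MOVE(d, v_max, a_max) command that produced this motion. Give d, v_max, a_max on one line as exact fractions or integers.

final state: t=35/2, x=266, v=0 → d = 266
a_max = (14−0)/(4−0) = 7/2
max v = 28 over t∈[8,19/2] → v_max = 28
check: 28·(8+3/2) = 266 ✓

d=266 v_max=28 a_max=7/2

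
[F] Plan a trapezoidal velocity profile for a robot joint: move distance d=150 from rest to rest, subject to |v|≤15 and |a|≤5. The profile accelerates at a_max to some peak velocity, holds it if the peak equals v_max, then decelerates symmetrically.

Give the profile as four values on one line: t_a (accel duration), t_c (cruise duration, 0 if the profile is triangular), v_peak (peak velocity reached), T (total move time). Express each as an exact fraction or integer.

vₘ²/aₘ = 15²/5 = 45
150 ≥ 45 so v_max reached
t_a = 15/5 = 3; v_peak = 15
d_cruise = 150 − 45 = 105; t_c = 105/15 = 7
T = 2·3 + 7 = 13

t_a=3 t_c=7 v_peak=15 T=13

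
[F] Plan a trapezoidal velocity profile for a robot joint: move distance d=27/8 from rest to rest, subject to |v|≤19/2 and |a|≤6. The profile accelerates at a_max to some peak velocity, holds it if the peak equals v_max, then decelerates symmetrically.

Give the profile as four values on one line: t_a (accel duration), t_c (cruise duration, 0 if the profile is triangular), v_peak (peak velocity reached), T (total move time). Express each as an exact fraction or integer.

vₘ²/aₘ = (19/2)²/6 = 361/24
27/8 < 361/24 so t_c = 0
v_peak = √(27/8·6) = √(81/4) = 9/2
t_a = (9/2)/6 = 3/4; t_c = 0
T = 2·3/4 = 3/2

t_a=3/4 t_c=0 v_peak=9/2 T=3/2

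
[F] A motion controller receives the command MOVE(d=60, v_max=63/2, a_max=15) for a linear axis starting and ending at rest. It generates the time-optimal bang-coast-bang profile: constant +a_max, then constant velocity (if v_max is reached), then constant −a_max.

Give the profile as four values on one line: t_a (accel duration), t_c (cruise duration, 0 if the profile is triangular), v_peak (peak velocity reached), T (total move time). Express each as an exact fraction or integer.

t_a=2 t_c=0 v_peak=30 T=4

v_max²/a_max = (63/2)²/15 = 1323/20
60 < 1323/20 so t_c = 0
v_peak = √(60·15) = √900 = 30
t_a = 30/15 = 2; t_c = 0
T = 2·2 = 4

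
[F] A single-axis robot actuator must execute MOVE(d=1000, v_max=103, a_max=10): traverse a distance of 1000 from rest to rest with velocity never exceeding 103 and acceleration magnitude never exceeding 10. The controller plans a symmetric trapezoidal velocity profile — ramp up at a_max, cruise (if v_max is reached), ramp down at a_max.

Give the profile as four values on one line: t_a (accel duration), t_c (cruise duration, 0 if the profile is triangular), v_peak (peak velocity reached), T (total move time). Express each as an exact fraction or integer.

v_max²/a_max = 103²/10 = 10609/10
1000 < 10609/10 so t_c = 0
v_peak = √(1000·10) = √10000 = 100
t_a = 100/10 = 10; t_c = 0
T = 2·10 = 20

t_a=10 t_c=0 v_peak=100 T=20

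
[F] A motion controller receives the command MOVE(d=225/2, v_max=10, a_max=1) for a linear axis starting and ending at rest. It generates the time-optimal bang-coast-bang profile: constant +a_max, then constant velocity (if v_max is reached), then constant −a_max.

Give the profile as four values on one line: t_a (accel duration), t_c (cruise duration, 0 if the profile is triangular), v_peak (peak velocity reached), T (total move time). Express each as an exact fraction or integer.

t_a=10 t_c=5/4 v_peak=10 T=85/4

vₘ²/aₘ = 10²/1 = 100
225/2 ≥ 100 ⇒ cruise phase
t_a = 10/1 = 10; v_peak = 10
d_cruise = 225/2 − 100 = 25/2; t_c = (25/2)/10 = 5/4
T = 2·10 + 5/4 = 85/4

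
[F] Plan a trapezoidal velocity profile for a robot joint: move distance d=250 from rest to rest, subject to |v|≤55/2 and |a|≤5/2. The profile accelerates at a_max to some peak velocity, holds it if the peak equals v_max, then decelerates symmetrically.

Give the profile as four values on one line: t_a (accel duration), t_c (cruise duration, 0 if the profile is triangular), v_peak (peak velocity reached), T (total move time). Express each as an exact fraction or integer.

vₘ²/aₘ = (55/2)²/(5/2) = 605/2
250 < 605/2 → triangular
v_peak = √(250·5/2) = √625 = 25
t_a = 25/(5/2) = 10; t_c = 0
T = 2·10 = 20

t_a=10 t_c=0 v_peak=25 T=20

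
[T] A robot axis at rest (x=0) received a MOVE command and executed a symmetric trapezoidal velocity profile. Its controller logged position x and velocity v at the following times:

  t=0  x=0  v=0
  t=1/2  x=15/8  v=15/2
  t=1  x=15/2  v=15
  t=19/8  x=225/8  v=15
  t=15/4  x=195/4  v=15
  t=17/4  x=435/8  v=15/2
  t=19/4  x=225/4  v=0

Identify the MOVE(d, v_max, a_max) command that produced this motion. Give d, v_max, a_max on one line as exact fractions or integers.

final state: t=19/4, x=225/4, v=0 → d = 225/4
a_max = (15/2−0)/(1/2−0) = 15
max v = 15 over t∈[1,15/4] → v_max = 15
check: 15·(1+11/4) = 225/4 ✓

d=225/4 v_max=15 a_max=15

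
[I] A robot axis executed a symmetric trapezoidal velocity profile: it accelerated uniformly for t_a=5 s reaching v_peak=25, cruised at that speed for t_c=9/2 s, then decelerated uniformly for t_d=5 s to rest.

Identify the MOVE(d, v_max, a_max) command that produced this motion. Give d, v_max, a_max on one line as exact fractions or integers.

d=475/2 v_max=25 a_max=5

a_max = 25/5 = 5
d_a = ½·25·5 = 125/2; d_c = 25·9/2 = 225/2
d = 2·125/2 + 225/2 = 475/2
t_c = 9/2 > 0 so v_max = 25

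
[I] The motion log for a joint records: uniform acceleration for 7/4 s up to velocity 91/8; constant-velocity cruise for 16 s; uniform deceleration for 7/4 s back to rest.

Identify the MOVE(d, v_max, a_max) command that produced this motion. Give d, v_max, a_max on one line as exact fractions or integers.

a_max = (91/8)/(7/4) = 13/2
d_a = ½·91/8·7/4 = 637/64; d_c = 91/8·16 = 182
d = 2·637/64 + 182 = 6461/32
t_c = 16 > 0 → v_max = v_peak = 91/8

d=6461/32 v_max=91/8 a_max=13/2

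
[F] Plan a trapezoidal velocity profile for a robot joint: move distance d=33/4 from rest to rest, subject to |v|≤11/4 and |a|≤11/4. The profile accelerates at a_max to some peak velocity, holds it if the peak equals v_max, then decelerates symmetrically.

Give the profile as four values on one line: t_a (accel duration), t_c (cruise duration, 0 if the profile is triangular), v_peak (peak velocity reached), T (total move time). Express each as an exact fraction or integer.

v_max²/a_max = (11/4)²/(11/4) = 11/4
33/4 ≥ 11/4 so v_max reached
t_a = (11/4)/(11/4) = 1; v_peak = 11/4
d_cruise = 33/4 − 11/4 = 11/2; t_c = (11/2)/(11/4) = 2
T = 2·1 + 2 = 4

t_a=1 t_c=2 v_peak=11/4 T=4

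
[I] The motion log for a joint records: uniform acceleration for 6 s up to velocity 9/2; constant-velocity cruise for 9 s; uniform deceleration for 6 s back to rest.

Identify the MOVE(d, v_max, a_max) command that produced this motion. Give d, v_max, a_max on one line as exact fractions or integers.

a_max = (9/2)/6 = 3/4
d_a = ½·9/2·6 = 27/2; d_c = 9/2·9 = 81/2
d = 2·27/2 + 81/2 = 135/2
t_c = 9 > 0 → v_max = v_peak = 9/2

d=135/2 v_max=9/2 a_max=3/4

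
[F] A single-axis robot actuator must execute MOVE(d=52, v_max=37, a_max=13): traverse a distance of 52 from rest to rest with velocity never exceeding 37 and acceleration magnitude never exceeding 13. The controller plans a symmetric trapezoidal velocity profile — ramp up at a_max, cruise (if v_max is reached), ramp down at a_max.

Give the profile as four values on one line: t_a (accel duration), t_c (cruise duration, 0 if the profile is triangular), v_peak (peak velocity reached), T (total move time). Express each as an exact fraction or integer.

t_a=2 t_c=0 v_peak=26 T=4

v_max²/a_max = 37²/13 = 1369/13
52 < 1369/13 ⇒ no cruise
v_peak = √(52·13) = √676 = 26
t_a = 26/13 = 2; t_c = 0
T = 2·2 = 4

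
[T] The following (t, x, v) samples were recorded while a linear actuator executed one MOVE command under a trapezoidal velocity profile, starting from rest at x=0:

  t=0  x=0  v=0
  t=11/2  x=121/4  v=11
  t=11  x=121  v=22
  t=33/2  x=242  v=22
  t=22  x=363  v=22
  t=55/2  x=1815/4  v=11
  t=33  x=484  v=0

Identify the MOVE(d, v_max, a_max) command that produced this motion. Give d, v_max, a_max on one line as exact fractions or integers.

d=484 v_max=22 a_max=2

final state: t=33, x=484, v=0 → d = 484
a_max = (11−0)/(11/2−0) = 2
max v = 22 over t∈[11,22] → v_max = 22
check: 22·(11+11) = 484 ✓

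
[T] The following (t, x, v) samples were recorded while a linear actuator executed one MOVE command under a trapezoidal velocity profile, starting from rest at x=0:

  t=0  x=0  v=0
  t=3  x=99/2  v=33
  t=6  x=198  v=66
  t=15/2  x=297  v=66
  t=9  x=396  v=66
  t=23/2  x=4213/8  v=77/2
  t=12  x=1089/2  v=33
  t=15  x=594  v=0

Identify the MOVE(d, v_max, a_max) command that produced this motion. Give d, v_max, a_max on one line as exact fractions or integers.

d=594 v_max=66 a_max=11

final state: t=15, x=594, v=0 → d = 594
a_max = (33−0)/(3−0) = 11
max v = 66 over t∈[6,9] → v_max = 66
check: 66·(6+3) = 594 ✓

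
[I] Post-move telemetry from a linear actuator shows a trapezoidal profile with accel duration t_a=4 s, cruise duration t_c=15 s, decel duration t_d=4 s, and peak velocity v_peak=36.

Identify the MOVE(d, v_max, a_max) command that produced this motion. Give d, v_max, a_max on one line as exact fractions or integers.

d=684 v_max=36 a_max=9

a_max = 36/4 = 9
d_a = ½·36·4 = 72; d_c = 36·15 = 540
d = 2·72 + 540 = 684
t_c = 15 > 0 so v_max = 36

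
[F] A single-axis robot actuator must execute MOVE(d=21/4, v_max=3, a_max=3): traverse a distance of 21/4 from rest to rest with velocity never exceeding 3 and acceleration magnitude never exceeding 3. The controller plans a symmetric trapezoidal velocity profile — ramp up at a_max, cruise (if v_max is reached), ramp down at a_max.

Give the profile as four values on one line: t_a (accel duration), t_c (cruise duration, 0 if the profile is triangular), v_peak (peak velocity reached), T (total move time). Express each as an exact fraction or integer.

t_a=1 t_c=3/4 v_peak=3 T=11/4

vₘ²/aₘ = 3²/3 = 3
21/4 ≥ 3 → trapezoidal
t_a = 3/3 = 1; v_peak = 3
d_cruise = 21/4 − 3 = 9/4; t_c = (9/4)/3 = 3/4
T = 2·1 + 3/4 = 11/4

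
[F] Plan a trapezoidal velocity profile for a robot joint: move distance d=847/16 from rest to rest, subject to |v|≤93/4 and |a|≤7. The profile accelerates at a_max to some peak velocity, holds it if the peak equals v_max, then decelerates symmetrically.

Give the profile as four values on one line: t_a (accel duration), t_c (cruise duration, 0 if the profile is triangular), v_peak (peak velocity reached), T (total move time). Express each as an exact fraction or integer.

vₘ²/aₘ = (93/4)²/7 = 8649/112
847/16 < 8649/112 so t_c = 0
v_peak = √(847/16·7) = √(5929/16) = 77/4
t_a = (77/4)/7 = 11/4; t_c = 0
T = 2·11/4 = 11/2

t_a=11/4 t_c=0 v_peak=77/4 T=11/2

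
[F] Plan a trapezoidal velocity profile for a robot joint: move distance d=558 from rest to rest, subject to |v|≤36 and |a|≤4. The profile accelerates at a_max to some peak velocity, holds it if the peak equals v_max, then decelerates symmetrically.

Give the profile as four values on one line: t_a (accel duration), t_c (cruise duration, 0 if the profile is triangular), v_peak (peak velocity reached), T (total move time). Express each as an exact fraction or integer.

v_max²/a_max = 36²/4 = 324
558 ≥ 324 so v_max reached
t_a = 36/4 = 9; v_peak = 36
d_cruise = 558 − 324 = 234; t_c = 234/36 = 13/2
T = 2·9 + 13/2 = 49/2

t_a=9 t_c=13/2 v_peak=36 T=49/2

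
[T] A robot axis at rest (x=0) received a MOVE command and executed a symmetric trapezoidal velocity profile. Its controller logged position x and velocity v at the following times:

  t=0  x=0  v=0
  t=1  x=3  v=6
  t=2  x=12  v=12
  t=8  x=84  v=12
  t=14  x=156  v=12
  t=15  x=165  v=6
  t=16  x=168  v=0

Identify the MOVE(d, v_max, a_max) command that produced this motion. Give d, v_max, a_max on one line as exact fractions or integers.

d=168 v_max=12 a_max=6

final state: t=16, x=168, v=0 → d = 168
a_max = (6−0)/(1−0) = 6
max v = 12 over t∈[2,14] → v_max = 12
check: 12·(2+12) = 168 ✓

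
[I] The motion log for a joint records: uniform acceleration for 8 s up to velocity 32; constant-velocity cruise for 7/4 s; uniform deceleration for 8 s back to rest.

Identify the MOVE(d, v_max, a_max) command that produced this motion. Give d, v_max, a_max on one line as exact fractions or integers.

d=312 v_max=32 a_max=4

a_max = 32/8 = 4
d_a = ½·32·8 = 128; d_c = 32·7/4 = 56
d = 2·128 + 56 = 312
t_c = 7/4 > 0 so v_max = 32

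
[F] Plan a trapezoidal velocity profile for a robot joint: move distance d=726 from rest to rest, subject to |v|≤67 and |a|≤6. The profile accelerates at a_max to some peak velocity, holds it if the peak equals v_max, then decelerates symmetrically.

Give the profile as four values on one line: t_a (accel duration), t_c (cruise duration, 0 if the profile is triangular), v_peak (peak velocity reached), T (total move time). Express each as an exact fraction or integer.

v_max²/a_max = 67²/6 = 4489/6
726 < 4489/6 ⇒ no cruise
v_peak = √(726·6) = √4356 = 66
t_a = 66/6 = 11; t_c = 0
T = 2·11 = 22

t_a=11 t_c=0 v_peak=66 T=22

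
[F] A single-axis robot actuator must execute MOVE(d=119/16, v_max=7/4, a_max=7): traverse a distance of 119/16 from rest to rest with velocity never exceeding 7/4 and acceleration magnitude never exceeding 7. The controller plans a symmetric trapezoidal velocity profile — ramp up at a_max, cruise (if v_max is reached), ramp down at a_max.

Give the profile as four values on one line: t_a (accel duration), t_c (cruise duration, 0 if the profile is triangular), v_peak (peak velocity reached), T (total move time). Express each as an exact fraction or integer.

t_a=1/4 t_c=4 v_peak=7/4 T=9/2

vₘ²/aₘ = (7/4)²/7 = 7/16
119/16 ≥ 7/16 → trapezoidal
t_a = (7/4)/7 = 1/4; v_peak = 7/4
d_cruise = 119/16 − 7/16 = 7; t_c = 7/(7/4) = 4
T = 2·1/4 + 4 = 9/2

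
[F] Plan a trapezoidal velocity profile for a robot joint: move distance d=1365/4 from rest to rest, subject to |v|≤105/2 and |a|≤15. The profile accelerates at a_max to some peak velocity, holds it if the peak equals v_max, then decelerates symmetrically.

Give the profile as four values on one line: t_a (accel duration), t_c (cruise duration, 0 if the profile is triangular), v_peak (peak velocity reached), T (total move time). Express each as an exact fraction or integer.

t_a=7/2 t_c=3 v_peak=105/2 T=10

(v_max)²/a_max = (105/2)²/15 = 735/4
1365/4 ≥ 735/4 → trapezoidal
t_a = (105/2)/15 = 7/2; v_peak = 105/2
d_cruise = 1365/4 − 735/4 = 315/2; t_c = (315/2)/(105/2) = 3
T = 2·7/2 + 3 = 10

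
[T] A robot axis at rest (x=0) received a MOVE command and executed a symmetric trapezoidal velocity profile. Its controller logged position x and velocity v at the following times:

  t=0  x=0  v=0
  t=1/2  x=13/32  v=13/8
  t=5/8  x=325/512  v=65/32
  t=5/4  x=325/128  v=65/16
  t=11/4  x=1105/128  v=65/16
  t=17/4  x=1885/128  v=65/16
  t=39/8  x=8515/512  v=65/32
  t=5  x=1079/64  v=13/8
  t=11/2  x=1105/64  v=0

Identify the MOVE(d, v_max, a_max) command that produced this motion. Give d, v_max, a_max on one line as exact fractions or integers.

final state: t=11/2, x=1105/64, v=0 → d = 1105/64
a_max = (13/8−0)/(1/2−0) = 13/4
max v = 65/16 over t∈[5/4,17/4] → v_max = 65/16
check: 65/16·(5/4+3) = 1105/64 ✓

d=1105/64 v_max=65/16 a_max=13/4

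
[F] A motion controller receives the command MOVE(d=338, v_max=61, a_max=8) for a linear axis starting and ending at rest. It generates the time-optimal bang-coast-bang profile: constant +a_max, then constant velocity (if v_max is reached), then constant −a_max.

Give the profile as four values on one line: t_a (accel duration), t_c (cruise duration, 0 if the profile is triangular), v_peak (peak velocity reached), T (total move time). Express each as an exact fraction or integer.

(v_max)²/a_max = 61²/8 = 3721/8
338 < 3721/8 so t_c = 0
v_peak = √(338·8) = √2704 = 52
t_a = 52/8 = 13/2; t_c = 0
T = 2·13/2 = 13

t_a=13/2 t_c=0 v_peak=52 T=13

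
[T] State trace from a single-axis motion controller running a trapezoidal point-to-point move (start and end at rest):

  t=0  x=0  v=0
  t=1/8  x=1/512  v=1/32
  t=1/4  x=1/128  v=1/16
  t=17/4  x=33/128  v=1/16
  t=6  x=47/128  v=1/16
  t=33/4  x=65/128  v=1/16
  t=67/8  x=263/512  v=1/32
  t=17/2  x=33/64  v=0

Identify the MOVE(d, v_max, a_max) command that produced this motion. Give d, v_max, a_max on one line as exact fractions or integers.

d=33/64 v_max=1/16 a_max=1/4

final state: t=17/2, x=33/64, v=0 → d = 33/64
a_max = (1/32−0)/(1/8−0) = 1/4
max v = 1/16 over t∈[1/4,33/4] → v_max = 1/16
check: 1/16·(1/4+8) = 33/64 ✓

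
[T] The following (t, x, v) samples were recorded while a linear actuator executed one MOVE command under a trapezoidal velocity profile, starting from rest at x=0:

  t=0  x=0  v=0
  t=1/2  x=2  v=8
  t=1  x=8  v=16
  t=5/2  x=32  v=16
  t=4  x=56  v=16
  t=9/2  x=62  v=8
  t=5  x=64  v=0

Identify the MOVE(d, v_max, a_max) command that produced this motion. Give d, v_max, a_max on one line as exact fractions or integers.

final state: t=5, x=64, v=0 → d = 64
a_max = (8−0)/(1/2−0) = 16
max v = 16 over t∈[1,4] → v_max = 16
check: 16·(1+3) = 64 ✓

d=64 v_max=16 a_max=16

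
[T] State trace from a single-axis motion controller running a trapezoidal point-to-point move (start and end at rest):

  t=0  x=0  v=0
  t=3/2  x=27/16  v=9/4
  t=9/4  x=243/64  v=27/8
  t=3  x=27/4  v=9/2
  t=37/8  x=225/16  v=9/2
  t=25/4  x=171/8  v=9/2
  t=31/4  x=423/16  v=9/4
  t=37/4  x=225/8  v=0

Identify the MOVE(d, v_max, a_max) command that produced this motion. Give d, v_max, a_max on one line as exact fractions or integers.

final state: t=37/4, x=225/8, v=0 → d = 225/8
a_max = (9/4−0)/(3/2−0) = 3/2
max v = 9/2 over t∈[3,25/4] → v_max = 9/2
check: 9/2·(3+13/4) = 225/8 ✓

d=225/8 v_max=9/2 a_max=3/2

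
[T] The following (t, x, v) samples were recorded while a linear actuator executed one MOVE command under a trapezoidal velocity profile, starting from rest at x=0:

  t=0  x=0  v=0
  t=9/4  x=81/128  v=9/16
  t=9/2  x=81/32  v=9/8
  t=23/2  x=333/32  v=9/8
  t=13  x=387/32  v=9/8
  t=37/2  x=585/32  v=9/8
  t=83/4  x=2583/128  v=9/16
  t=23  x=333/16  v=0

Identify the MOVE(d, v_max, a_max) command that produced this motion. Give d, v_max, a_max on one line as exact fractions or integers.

d=333/16 v_max=9/8 a_max=1/4

final state: t=23, x=333/16, v=0 → d = 333/16
a_max = (9/16−0)/(9/4−0) = 1/4
max v = 9/8 over t∈[9/2,37/2] → v_max = 9/8
check: 9/8·(9/2+14) = 333/16 ✓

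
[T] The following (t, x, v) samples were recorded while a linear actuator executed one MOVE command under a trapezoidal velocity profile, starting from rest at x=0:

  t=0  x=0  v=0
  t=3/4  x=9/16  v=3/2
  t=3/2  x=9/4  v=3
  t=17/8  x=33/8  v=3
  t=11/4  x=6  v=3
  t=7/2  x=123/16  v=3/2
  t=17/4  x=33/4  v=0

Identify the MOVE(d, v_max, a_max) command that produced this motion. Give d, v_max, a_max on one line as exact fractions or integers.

d=33/4 v_max=3 a_max=2

final state: t=17/4, x=33/4, v=0 → d = 33/4
a_max = (3/2−0)/(3/4−0) = 2
max v = 3 over t∈[3/2,11/4] → v_max = 3
check: 3·(3/2+5/4) = 33/4 ✓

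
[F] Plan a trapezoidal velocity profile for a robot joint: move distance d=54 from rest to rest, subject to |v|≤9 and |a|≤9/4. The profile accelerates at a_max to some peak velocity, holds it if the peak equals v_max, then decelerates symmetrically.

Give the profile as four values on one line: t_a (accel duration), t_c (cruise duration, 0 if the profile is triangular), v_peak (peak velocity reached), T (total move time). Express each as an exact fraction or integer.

(v_max)²/a_max = 9²/(9/4) = 36
54 ≥ 36 ⇒ cruise phase
t_a = 9/(9/4) = 4; v_peak = 9
d_cruise = 54 − 36 = 18; t_c = 18/9 = 2
T = 2·4 + 2 = 10

t_a=4 t_c=2 v_peak=9 T=10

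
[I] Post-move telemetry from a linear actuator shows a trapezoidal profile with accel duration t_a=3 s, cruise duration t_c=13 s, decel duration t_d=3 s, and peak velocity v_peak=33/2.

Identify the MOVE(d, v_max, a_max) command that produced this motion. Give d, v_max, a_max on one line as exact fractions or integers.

d=264 v_max=33/2 a_max=11/2

a_max = (33/2)/3 = 11/2
d_a = ½·33/2·3 = 99/4; d_c = 33/2·13 = 429/2
d = 2·99/4 + 429/2 = 264
t_c = 13 > 0 so v_max = 33/2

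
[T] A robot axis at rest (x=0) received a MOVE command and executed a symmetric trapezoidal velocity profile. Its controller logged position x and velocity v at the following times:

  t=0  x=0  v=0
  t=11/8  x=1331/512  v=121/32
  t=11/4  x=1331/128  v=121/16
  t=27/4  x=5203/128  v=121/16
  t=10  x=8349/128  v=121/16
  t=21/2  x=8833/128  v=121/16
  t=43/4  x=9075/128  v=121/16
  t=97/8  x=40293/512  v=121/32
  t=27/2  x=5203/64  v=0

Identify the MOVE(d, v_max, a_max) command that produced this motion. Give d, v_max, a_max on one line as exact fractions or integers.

final state: t=27/2, x=5203/64, v=0 → d = 5203/64
a_max = (121/32−0)/(11/8−0) = 11/4
max v = 121/16 over t∈[11/4,43/4] → v_max = 121/16
check: 121/16·(11/4+8) = 5203/64 ✓

d=5203/64 v_max=121/16 a_max=11/4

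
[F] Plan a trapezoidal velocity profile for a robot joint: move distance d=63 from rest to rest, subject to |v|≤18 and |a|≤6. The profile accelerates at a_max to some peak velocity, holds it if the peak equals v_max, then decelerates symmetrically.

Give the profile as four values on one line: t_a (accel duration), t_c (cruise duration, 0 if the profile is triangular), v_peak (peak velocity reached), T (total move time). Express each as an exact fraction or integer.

(v_max)²/a_max = 18²/6 = 54
63 ≥ 54 ⇒ cruise phase
t_a = 18/6 = 3; v_peak = 18
d_cruise = 63 − 54 = 9; t_c = 9/18 = 1/2
T = 2·3 + 1/2 = 13/2

t_a=3 t_c=1/2 v_peak=18 T=13/2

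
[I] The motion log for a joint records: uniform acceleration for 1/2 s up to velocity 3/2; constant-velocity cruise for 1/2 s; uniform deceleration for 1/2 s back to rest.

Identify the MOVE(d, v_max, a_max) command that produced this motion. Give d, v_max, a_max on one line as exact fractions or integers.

d=3/2 v_max=3/2 a_max=3

a_max = (3/2)/(1/2) = 3
d_a = ½·3/2·1/2 = 3/8; d_c = 3/2·1/2 = 3/4
d = 2·3/8 + 3/4 = 3/2
t_c = 1/2 > 0 so v_max = 3/2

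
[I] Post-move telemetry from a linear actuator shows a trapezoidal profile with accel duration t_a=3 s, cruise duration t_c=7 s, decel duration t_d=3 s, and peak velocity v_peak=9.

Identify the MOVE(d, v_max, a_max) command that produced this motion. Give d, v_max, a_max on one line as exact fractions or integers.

a_max = 9/3 = 3
d_a = ½·9·3 = 27/2; d_c = 9·7 = 63
d = 2·27/2 + 63 = 90
t_c = 7 > 0 ⇒ limit active, v_max = 9

d=90 v_max=9 a_max=3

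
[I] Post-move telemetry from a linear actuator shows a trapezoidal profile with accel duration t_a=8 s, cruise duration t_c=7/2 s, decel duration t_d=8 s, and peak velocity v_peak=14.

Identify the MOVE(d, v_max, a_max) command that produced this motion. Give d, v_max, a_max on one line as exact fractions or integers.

a_max = 14/8 = 7/4
d_a = ½·14·8 = 56; d_c = 14·7/2 = 49
d = 2·56 + 49 = 161
t_c = 7/2 > 0 → v_max = v_peak = 14

d=161 v_max=14 a_max=7/4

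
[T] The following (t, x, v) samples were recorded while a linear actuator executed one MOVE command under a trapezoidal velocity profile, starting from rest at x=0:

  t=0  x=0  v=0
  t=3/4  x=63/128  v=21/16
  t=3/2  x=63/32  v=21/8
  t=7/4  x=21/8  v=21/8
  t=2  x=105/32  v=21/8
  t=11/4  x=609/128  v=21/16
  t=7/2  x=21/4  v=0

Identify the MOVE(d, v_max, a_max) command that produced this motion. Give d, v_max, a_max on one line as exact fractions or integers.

final state: t=7/2, x=21/4, v=0 → d = 21/4
a_max = (21/16−0)/(3/4−0) = 7/4
max v = 21/8 over t∈[3/2,2] → v_max = 21/8
check: 21/8·(3/2+1/2) = 21/4 ✓

d=21/4 v_max=21/8 a_max=7/4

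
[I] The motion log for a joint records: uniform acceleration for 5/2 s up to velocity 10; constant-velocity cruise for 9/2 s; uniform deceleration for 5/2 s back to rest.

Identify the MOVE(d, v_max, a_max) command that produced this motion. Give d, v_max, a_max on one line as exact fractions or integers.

d=70 v_max=10 a_max=4

a_max = 10/(5/2) = 4
d_a = ½·10·5/2 = 25/2; d_c = 10·9/2 = 45
d = 2·25/2 + 45 = 70
t_c = 9/2 > 0 so v_max = 10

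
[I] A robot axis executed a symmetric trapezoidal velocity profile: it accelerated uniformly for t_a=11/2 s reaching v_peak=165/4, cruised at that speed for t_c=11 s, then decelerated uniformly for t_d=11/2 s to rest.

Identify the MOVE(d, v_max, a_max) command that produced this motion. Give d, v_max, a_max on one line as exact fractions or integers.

d=5445/8 v_max=165/4 a_max=15/2

a_max = (165/4)/(11/2) = 15/2
d_a = ½·165/4·11/2 = 1815/16; d_c = 165/4·11 = 1815/4
d = 2·1815/16 + 1815/4 = 5445/8
t_c = 11 > 0 → v_max = v_peak = 165/4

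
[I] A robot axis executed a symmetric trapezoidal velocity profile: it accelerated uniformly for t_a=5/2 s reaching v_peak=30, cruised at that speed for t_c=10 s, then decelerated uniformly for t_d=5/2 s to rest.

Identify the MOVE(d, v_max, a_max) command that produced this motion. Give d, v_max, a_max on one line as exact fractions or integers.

d=375 v_max=30 a_max=12

a_max = 30/(5/2) = 12
d_a = ½·30·5/2 = 75/2; d_c = 30·10 = 300
d = 2·75/2 + 300 = 375
t_c = 10 > 0 → v_max = v_peak = 30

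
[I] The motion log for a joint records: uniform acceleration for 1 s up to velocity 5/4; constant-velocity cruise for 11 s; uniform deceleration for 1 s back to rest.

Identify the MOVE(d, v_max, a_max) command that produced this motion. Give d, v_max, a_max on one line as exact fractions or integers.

d=15 v_max=5/4 a_max=5/4

a_max = (5/4)/1 = 5/4
d_a = ½·5/4·1 = 5/8; d_c = 5/4·11 = 55/4
d = 2·5/8 + 55/4 = 15
t_c = 11 > 0 → v_max = v_peak = 5/4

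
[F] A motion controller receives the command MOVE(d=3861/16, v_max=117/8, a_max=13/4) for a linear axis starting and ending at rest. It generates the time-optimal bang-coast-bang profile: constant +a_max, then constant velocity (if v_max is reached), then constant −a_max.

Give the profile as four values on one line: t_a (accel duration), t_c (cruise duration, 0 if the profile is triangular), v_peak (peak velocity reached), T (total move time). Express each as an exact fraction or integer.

v_max²/a_max = (117/8)²/(13/4) = 1053/16
3861/16 ≥ 1053/16 → trapezoidal
t_a = (117/8)/(13/4) = 9/2; v_peak = 117/8
d_cruise = 3861/16 − 1053/16 = 351/2; t_c = (351/2)/(117/8) = 12
T = 2·9/2 + 12 = 21

t_a=9/2 t_c=12 v_peak=117/8 T=21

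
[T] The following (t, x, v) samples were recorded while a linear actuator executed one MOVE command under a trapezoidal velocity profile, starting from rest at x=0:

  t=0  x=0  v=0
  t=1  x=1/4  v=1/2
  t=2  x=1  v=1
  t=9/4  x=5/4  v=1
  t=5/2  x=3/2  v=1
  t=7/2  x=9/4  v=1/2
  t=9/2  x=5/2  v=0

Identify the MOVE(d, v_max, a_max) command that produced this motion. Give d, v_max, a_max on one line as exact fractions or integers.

d=5/2 v_max=1 a_max=1/2

final state: t=9/2, x=5/2, v=0 → d = 5/2
a_max = (1/2−0)/(1−0) = 1/2
max v = 1 over t∈[2,5/2] → v_max = 1
check: 1·(2+1/2) = 5/2 ✓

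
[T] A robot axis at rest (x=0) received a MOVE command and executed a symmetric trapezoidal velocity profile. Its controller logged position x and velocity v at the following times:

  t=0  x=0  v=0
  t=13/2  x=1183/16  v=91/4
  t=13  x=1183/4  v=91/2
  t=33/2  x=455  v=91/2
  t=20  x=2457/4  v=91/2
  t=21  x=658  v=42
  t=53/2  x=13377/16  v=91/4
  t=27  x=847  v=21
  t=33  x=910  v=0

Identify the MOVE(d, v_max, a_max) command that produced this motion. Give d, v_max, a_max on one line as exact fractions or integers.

d=910 v_max=91/2 a_max=7/2

final state: t=33, x=910, v=0 → d = 910
a_max = (91/4−0)/(13/2−0) = 7/2
max v = 91/2 over t∈[13,20] → v_max = 91/2
check: 91/2·(13+7) = 910 ✓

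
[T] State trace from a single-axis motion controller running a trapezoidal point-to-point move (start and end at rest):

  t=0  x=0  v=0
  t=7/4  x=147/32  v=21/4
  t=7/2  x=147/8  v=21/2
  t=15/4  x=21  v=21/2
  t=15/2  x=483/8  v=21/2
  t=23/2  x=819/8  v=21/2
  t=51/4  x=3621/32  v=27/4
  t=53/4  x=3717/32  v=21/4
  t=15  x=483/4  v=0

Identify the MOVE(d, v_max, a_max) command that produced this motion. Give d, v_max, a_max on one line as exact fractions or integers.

d=483/4 v_max=21/2 a_max=3

final state: t=15, x=483/4, v=0 → d = 483/4
a_max = (21/4−0)/(7/4−0) = 3
max v = 21/2 over t∈[7/2,23/2] → v_max = 21/2
check: 21/2·(7/2+8) = 483/4 ✓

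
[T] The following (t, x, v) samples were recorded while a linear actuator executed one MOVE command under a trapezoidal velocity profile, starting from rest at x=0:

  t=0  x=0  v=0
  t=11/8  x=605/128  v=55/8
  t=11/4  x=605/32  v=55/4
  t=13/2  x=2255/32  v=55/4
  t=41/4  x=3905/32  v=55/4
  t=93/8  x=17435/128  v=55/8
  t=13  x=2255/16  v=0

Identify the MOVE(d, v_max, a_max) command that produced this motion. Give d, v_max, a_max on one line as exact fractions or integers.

final state: t=13, x=2255/16, v=0 → d = 2255/16
a_max = (55/8−0)/(11/8−0) = 5
max v = 55/4 over t∈[11/4,41/4] → v_max = 55/4
check: 55/4·(11/4+15/2) = 2255/16 ✓

d=2255/16 v_max=55/4 a_max=5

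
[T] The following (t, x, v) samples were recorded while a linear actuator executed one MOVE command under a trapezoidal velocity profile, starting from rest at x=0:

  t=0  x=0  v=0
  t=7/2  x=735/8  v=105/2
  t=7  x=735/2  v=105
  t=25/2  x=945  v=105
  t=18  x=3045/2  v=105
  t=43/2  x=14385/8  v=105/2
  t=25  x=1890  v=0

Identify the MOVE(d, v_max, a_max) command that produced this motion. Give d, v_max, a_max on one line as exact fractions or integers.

d=1890 v_max=105 a_max=15

final state: t=25, x=1890, v=0 → d = 1890
a_max = (105/2−0)/(7/2−0) = 15
max v = 105 over t∈[7,18] → v_max = 105
check: 105·(7+11) = 1890 ✓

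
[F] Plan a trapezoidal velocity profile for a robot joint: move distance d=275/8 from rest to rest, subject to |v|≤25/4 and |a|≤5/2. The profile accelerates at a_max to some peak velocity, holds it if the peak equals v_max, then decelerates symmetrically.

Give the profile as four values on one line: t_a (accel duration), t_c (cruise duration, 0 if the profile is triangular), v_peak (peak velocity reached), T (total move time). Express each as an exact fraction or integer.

t_a=5/2 t_c=3 v_peak=25/4 T=8

vₘ²/aₘ = (25/4)²/(5/2) = 125/8
275/8 ≥ 125/8 → trapezoidal
t_a = (25/4)/(5/2) = 5/2; v_peak = 25/4
d_cruise = 275/8 − 125/8 = 75/4; t_c = (75/4)/(25/4) = 3
T = 2·5/2 + 3 = 8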